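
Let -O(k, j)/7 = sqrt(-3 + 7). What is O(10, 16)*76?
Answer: -1064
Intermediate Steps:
O(k, j) = -14 (O(k, j) = -7*sqrt(-3 + 7) = -7*sqrt(4) = -7*2 = -14)
O(10, 16)*76 = -14*76 = -1064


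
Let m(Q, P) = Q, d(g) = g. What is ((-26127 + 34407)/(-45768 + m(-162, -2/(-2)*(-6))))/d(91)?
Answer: -276/139321 ≈ -0.0019810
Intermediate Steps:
((-26127 + 34407)/(-45768 + m(-162, -2/(-2)*(-6))))/d(91) = ((-26127 + 34407)/(-45768 - 162))/91 = (8280/(-45930))*(1/91) = (8280*(-1/45930))*(1/91) = -276/1531*1/91 = -276/139321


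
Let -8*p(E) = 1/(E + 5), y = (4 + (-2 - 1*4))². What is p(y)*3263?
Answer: -3263/72 ≈ -45.319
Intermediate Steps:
y = 4 (y = (4 + (-2 - 4))² = (4 - 6)² = (-2)² = 4)
p(E) = -1/(8*(5 + E)) (p(E) = -1/(8*(E + 5)) = -1/(8*(5 + E)))
p(y)*3263 = -1/(40 + 8*4)*3263 = -1/(40 + 32)*3263 = -1/72*3263 = -3263/72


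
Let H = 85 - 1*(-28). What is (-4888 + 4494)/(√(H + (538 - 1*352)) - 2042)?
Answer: 804548/4169465 + 394*√299/4169465 ≈ 0.19460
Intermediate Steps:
H = 113 (H = 85 + 28 = 113)
(-4888 + 4494)/(√(H + (538 - 1*352)) - 2042) = (-4888 + 4494)/(√(113 + (538 - 1*352)) - 2042) = -394/(√(113 + (538 - 352)) - 2042) = -394/(√(113 + 186) - 2042) = -394/(√299 - 2042) = -394/(-2042 + √299)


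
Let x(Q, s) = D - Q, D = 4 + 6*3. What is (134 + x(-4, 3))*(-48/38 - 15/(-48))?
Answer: -2890/19 ≈ -152.11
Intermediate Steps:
D = 22 (D = 4 + 18 = 22)
x(Q, s) = 22 - Q
(134 + x(-4, 3))*(-48/38 - 15/(-48)) = (134 + (22 - 1*(-4)))*(-48/38 - 15/(-48)) = (134 + (22 + 4))*(-48*1/38 - 15*(-1/48)) = (134 + 26)*(-24/19 + 5/16) = 160*(-289/304) = -2890/19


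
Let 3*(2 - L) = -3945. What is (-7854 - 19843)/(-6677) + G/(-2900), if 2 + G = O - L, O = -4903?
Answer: 60932797/9681650 ≈ 6.2936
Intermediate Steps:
L = 1317 (L = 2 - ⅓*(-3945) = 2 + 1315 = 1317)
G = -6222 (G = -2 + (-4903 - 1*1317) = -2 + (-4903 - 1317) = -2 - 6220 = -6222)
(-7854 - 19843)/(-6677) + G/(-2900) = (-7854 - 19843)/(-6677) - 6222/(-2900) = -27697*(-1/6677) - 6222*(-1/2900) = 27697/6677 + 3111/1450 = 60932797/9681650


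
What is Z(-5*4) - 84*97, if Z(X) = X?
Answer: -8168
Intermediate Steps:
Z(-5*4) - 84*97 = -5*4 - 84*97 = -20 - 8148 = -8168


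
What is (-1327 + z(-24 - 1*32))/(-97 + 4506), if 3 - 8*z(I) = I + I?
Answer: -10501/35272 ≈ -0.29771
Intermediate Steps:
z(I) = 3/8 - I/4 (z(I) = 3/8 - (I + I)/8 = 3/8 - I/4)
(-1327 + z(-24 - 1*32))/(-97 + 4506) = (-1327 + (3/8 - (-24 - 1*32)/4))/(-97 + 4506) = (-1327 + (3/8 - (-24 - 32)/4))/4409 = (-1327 + (3/8 - ¼*(-56)))*(1/4409) = (-1327 + (3/8 + 14))*(1/4409) = (-1327 + 115/8)*(1/4409) = -10501/8*1/4409 = -10501/35272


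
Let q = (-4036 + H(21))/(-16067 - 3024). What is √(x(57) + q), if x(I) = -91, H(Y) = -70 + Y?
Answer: 2*I*√8272111209/19091 ≈ 9.5282*I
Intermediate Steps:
q = 4085/19091 (q = (-4036 + (-70 + 21))/(-16067 - 3024) = (-4036 - 49)/(-19091) = -4085*(-1/19091) = 4085/19091 ≈ 0.21398)
√(x(57) + q) = √(-91 + 4085/19091) = √(-1733196/19091) = 2*I*√8272111209/19091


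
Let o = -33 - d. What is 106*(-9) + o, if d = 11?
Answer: -998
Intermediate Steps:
o = -44 (o = -33 - 1*11 = -33 - 11 = -44)
106*(-9) + o = 106*(-9) - 44 = -954 - 44 = -998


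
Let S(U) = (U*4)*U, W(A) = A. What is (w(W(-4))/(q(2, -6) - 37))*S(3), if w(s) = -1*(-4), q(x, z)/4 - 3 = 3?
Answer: -144/13 ≈ -11.077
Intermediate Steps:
q(x, z) = 24 (q(x, z) = 12 + 4*3 = 12 + 12 = 24)
w(s) = 4
S(U) = 4*U² (S(U) = (4*U)*U = 4*U²)
(w(W(-4))/(q(2, -6) - 37))*S(3) = (4/(24 - 37))*(4*3²) = (4/(-13))*(4*9) = (4*(-1/13))*36 = -4/13*36 = -144/13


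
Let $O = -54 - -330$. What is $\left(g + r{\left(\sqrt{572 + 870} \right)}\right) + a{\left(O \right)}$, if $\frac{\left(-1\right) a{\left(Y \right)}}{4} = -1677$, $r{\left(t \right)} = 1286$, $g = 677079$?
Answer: $685073$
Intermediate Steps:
$O = 276$ ($O = -54 + 330 = 276$)
$a{\left(Y \right)} = 6708$ ($a{\left(Y \right)} = \left(-4\right) \left(-1677\right) = 6708$)
$\left(g + r{\left(\sqrt{572 + 870} \right)}\right) + a{\left(O \right)} = \left(677079 + 1286\right) + 6708 = 678365 + 6708 = 685073$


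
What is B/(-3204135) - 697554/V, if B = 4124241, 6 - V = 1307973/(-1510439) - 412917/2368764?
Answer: -26925440483543048169703/271749555695988505 ≈ -99082.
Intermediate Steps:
V = 8396402153437/1192624509132 (V = 6 - (1307973/(-1510439) - 412917/2368764) = 6 - (1307973*(-1/1510439) - 412917*1/2368764) = 6 - (-1307973/1510439 - 137639/789588) = 6 - 1*(-1240655098645/1192624509132) = 6 + 1240655098645/1192624509132 = 8396402153437/1192624509132 ≈ 7.0403)
B/(-3204135) - 697554/V = 4124241/(-3204135) - 697554/8396402153437/1192624509132 = 4124241*(-1/3204135) - 697554*1192624509132/8396402153437 = -41659/32365 - 831919996843063128/8396402153437 = -26925440483543048169703/271749555695988505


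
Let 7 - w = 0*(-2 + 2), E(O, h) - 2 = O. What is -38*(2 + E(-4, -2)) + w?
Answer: 7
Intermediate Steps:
E(O, h) = 2 + O
w = 7 (w = 7 - 0*(-2 + 2) = 7 - 0*0 = 7 - 1*0 = 7 + 0 = 7)
-38*(2 + E(-4, -2)) + w = -38*(2 + (2 - 4)) + 7 = -38*(2 - 2) + 7 = -38*0 + 7 = 0 + 7 = 7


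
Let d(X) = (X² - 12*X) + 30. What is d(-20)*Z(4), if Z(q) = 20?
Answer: 13400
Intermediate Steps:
d(X) = 30 + X² - 12*X
d(-20)*Z(4) = (30 + (-20)² - 12*(-20))*20 = (30 + 400 + 240)*20 = 670*20 = 13400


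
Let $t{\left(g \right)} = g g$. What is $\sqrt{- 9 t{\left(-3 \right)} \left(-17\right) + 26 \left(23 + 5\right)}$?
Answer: $\sqrt{2105} \approx 45.88$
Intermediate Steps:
$t{\left(g \right)} = g^{2}$
$\sqrt{- 9 t{\left(-3 \right)} \left(-17\right) + 26 \left(23 + 5\right)} = \sqrt{- 9 \left(-3\right)^{2} \left(-17\right) + 26 \left(23 + 5\right)} = \sqrt{\left(-9\right) 9 \left(-17\right) + 26 \cdot 28} = \sqrt{\left(-81\right) \left(-17\right) + 728} = \sqrt{1377 + 728} = \sqrt{2105}$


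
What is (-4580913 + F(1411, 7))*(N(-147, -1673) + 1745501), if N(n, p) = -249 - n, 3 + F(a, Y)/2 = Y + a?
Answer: -7990581490117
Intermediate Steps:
F(a, Y) = -6 + 2*Y + 2*a (F(a, Y) = -6 + 2*(Y + a) = -6 + (2*Y + 2*a) = -6 + 2*Y + 2*a)
(-4580913 + F(1411, 7))*(N(-147, -1673) + 1745501) = (-4580913 + (-6 + 2*7 + 2*1411))*((-249 - 1*(-147)) + 1745501) = (-4580913 + (-6 + 14 + 2822))*((-249 + 147) + 1745501) = (-4580913 + 2830)*(-102 + 1745501) = -4578083*1745399 = -7990581490117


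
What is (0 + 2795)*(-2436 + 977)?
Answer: -4077905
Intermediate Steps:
(0 + 2795)*(-2436 + 977) = 2795*(-1459) = -4077905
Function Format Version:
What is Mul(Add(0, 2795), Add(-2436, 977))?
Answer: -4077905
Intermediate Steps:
Mul(Add(0, 2795), Add(-2436, 977)) = Mul(2795, -1459) = -4077905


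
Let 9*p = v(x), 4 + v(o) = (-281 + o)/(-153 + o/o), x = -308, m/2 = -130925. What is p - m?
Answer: 18853199/72 ≈ 2.6185e+5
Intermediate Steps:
m = -261850 (m = 2*(-130925) = -261850)
v(o) = -327/152 - o/152 (v(o) = -4 + (-281 + o)/(-153 + o/o) = -4 + (-281 + o)/(-153 + 1) = -4 + (-281 + o)/(-152) = -4 + (-281 + o)*(-1/152) = -4 + (281/152 - o/152) = -327/152 - o/152)
p = -1/72 (p = (-327/152 - 1/152*(-308))/9 = (-327/152 + 77/38)/9 = (⅑)*(-⅛) = -1/72 ≈ -0.013889)
p - m = -1/72 - 1*(-261850) = -1/72 + 261850 = 18853199/72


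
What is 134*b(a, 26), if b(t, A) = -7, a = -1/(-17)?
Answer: -938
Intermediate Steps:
a = 1/17 (a = -1*(-1/17) = 1/17 ≈ 0.058824)
134*b(a, 26) = 134*(-7) = -938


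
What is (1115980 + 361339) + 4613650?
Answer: 6090969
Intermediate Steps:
(1115980 + 361339) + 4613650 = 1477319 + 4613650 = 6090969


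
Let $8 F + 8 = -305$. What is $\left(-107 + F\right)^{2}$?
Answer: $\frac{1366561}{64} \approx 21353.0$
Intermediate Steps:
$F = - \frac{313}{8}$ ($F = -1 + \frac{1}{8} \left(-305\right) = -1 - \frac{305}{8} = - \frac{313}{8} \approx -39.125$)
$\left(-107 + F\right)^{2} = \left(-107 - \frac{313}{8}\right)^{2} = \left(- \frac{1169}{8}\right)^{2} = \frac{1366561}{64}$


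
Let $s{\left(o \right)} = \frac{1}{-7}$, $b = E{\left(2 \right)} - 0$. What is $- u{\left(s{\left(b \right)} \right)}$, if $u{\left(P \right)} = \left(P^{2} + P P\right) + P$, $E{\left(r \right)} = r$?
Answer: $\frac{5}{49} \approx 0.10204$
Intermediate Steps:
$b = 2$ ($b = 2 - 0 = 2 + 0 = 2$)
$s{\left(o \right)} = - \frac{1}{7}$
$u{\left(P \right)} = P + 2 P^{2}$ ($u{\left(P \right)} = \left(P^{2} + P^{2}\right) + P = 2 P^{2} + P = P + 2 P^{2}$)
$- u{\left(s{\left(b \right)} \right)} = - \frac{\left(-1\right) \left(1 + 2 \left(- \frac{1}{7}\right)\right)}{7} = - \frac{\left(-1\right) \left(1 - \frac{2}{7}\right)}{7} = - \frac{\left(-1\right) 5}{7 \cdot 7} = \left(-1\right) \left(- \frac{5}{49}\right) = \frac{5}{49}$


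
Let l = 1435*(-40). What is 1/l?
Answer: -1/57400 ≈ -1.7422e-5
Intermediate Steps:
l = -57400
1/l = 1/(-57400) = -1/57400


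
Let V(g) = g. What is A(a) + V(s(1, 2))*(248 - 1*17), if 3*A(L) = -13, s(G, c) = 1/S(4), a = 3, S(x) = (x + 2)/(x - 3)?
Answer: 205/6 ≈ 34.167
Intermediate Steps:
S(x) = (2 + x)/(-3 + x)
s(G, c) = ⅙ (s(G, c) = 1/((2 + 4)/(-3 + 4)) = 1/(6/1) = 1/(1*6) = 1/6 = ⅙)
A(L) = -13/3 (A(L) = (⅓)*(-13) = -13/3)
A(a) + V(s(1, 2))*(248 - 1*17) = -13/3 + (248 - 1*17)/6 = -13/3 + (248 - 17)/6 = -13/3 + (⅙)*231 = -13/3 + 77/2 = 205/6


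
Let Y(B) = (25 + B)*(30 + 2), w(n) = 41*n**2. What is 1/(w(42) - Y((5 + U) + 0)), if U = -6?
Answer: 1/71556 ≈ 1.3975e-5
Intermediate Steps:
Y(B) = 800 + 32*B (Y(B) = (25 + B)*32 = 800 + 32*B)
1/(w(42) - Y((5 + U) + 0)) = 1/(41*42**2 - (800 + 32*((5 - 6) + 0))) = 1/(41*1764 - (800 + 32*(-1 + 0))) = 1/(72324 - (800 + 32*(-1))) = 1/(72324 - (800 - 32)) = 1/(72324 - 1*768) = 1/(72324 - 768) = 1/71556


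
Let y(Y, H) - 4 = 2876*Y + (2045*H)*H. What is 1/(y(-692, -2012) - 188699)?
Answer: 1/8276275593 ≈ 1.2083e-10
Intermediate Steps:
y(Y, H) = 4 + 2045*H² + 2876*Y (y(Y, H) = 4 + (2876*Y + (2045*H)*H) = 4 + (2876*Y + 2045*H²) = 4 + (2045*H² + 2876*Y) = 4 + 2045*H² + 2876*Y)
1/(y(-692, -2012) - 188699) = 1/((4 + 2045*(-2012)² + 2876*(-692)) - 188699) = 1/((4 + 2045*4048144 - 1990192) - 188699) = 1/((4 + 8278454480 - 1990192) - 188699) = 1/(8276464292 - 188699) = 1/8276275593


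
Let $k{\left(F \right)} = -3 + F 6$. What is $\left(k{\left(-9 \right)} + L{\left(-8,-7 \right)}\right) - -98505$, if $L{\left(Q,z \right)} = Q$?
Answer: $98440$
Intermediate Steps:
$k{\left(F \right)} = -3 + 6 F$
$\left(k{\left(-9 \right)} + L{\left(-8,-7 \right)}\right) - -98505 = \left(\left(-3 + 6 \left(-9\right)\right) - 8\right) - -98505 = \left(\left(-3 - 54\right) - 8\right) + 98505 = \left(-57 - 8\right) + 98505 = -65 + 98505 = 98440$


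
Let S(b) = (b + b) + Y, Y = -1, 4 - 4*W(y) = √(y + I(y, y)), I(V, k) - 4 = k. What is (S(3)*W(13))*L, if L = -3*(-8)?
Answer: 120 - 30*√30 ≈ -44.317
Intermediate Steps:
L = 24
I(V, k) = 4 + k
W(y) = 1 - √(4 + 2*y)/4 (W(y) = 1 - √(y + (4 + y))/4 = 1 - √(4 + 2*y)/4)
S(b) = -1 + 2*b (S(b) = (b + b) - 1 = 2*b - 1 = -1 + 2*b)
(S(3)*W(13))*L = ((-1 + 2*3)*(1 - √(4 + 2*13)/4))*24 = ((-1 + 6)*(1 - √(4 + 26)/4))*24 = (5*(1 - √30/4))*24 = (5 - 5*√30/4)*24 = 120 - 30*√30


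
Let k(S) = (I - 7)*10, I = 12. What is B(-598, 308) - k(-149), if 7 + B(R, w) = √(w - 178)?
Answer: -57 + √130 ≈ -45.598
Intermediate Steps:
B(R, w) = -7 + √(-178 + w) (B(R, w) = -7 + √(w - 178) = -7 + √(-178 + w))
k(S) = 50 (k(S) = (12 - 7)*10 = 5*10 = 50)
B(-598, 308) - k(-149) = (-7 + √(-178 + 308)) - 1*50 = (-7 + √130) - 50 = -57 + √130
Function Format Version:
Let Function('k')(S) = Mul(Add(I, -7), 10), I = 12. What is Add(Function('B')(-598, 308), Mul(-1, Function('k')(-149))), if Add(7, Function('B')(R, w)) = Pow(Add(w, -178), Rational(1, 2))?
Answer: Add(-57, Pow(130, Rational(1, 2))) ≈ -45.598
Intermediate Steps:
Function('B')(R, w) = Add(-7, Pow(Add(-178, w), Rational(1, 2))) (Function('B')(R, w) = Add(-7, Pow(Add(w, -178), Rational(1, 2))) = Add(-7, Pow(Add(-178, w), Rational(1, 2))))
Function('k')(S) = 50 (Function('k')(S) = Mul(Add(12, -7), 10) = Mul(5, 10) = 50)
Add(Function('B')(-598, 308), Mul(-1, Function('k')(-149))) = Add(Add(-7, Pow(Add(-178, 308), Rational(1, 2))), Mul(-1, 50)) = Add(Add(-7, Pow(130, Rational(1, 2))), -50) = Add(-57, Pow(130, Rational(1, 2)))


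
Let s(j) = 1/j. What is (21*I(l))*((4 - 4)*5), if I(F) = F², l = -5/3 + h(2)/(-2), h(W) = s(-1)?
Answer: 0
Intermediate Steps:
h(W) = -1 (h(W) = 1/(-1) = -1)
l = -7/6 (l = -5/3 - 1/(-2) = -5*⅓ - 1*(-½) = -5/3 + ½ = -7/6 ≈ -1.1667)
(21*I(l))*((4 - 4)*5) = (21*(-7/6)²)*((4 - 4)*5) = (21*(49/36))*(0*5) = (343/12)*0 = 0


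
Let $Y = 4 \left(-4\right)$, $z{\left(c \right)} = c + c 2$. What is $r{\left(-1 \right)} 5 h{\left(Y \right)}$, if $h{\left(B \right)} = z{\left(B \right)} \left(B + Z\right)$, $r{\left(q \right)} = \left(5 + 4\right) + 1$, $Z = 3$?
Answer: $31200$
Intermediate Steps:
$z{\left(c \right)} = 3 c$ ($z{\left(c \right)} = c + 2 c = 3 c$)
$r{\left(q \right)} = 10$ ($r{\left(q \right)} = 9 + 1 = 10$)
$Y = -16$
$h{\left(B \right)} = 3 B \left(3 + B\right)$ ($h{\left(B \right)} = 3 B \left(B + 3\right) = 3 B \left(3 + B\right)$)
$r{\left(-1 \right)} 5 h{\left(Y \right)} = 10 \cdot 5 \cdot 3 \left(-16\right) \left(3 - 16\right) = 50 \cdot 3 \left(-16\right) \left(-13\right) = 50 \cdot 624 = 31200$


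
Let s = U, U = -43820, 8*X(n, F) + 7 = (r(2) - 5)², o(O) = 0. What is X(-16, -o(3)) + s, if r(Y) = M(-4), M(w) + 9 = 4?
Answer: -350467/8 ≈ -43808.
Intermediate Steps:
M(w) = -5 (M(w) = -9 + 4 = -5)
r(Y) = -5
X(n, F) = 93/8 (X(n, F) = -7/8 + (-5 - 5)²/8 = -7/8 + (⅛)*(-10)² = -7/8 + (⅛)*100 = -7/8 + 25/2 = 93/8)
s = -43820
X(-16, -o(3)) + s = 93/8 - 43820 = -350467/8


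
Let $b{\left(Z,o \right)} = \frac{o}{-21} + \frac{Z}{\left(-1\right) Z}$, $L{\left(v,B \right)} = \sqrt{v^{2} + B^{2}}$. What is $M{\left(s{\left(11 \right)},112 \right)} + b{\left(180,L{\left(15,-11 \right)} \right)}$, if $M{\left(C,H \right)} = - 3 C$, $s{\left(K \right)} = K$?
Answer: $-34 - \frac{\sqrt{346}}{21} \approx -34.886$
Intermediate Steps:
$L{\left(v,B \right)} = \sqrt{B^{2} + v^{2}}$
$b{\left(Z,o \right)} = -1 - \frac{o}{21}$ ($b{\left(Z,o \right)} = o \left(- \frac{1}{21}\right) + Z \left(- \frac{1}{Z}\right) = - \frac{o}{21} - 1 = -1 - \frac{o}{21}$)
$M{\left(s{\left(11 \right)},112 \right)} + b{\left(180,L{\left(15,-11 \right)} \right)} = \left(-3\right) 11 - \left(1 + \frac{\sqrt{\left(-11\right)^{2} + 15^{2}}}{21}\right) = -33 - \left(1 + \frac{\sqrt{121 + 225}}{21}\right) = -33 - \left(1 + \frac{\sqrt{346}}{21}\right) = -34 - \frac{\sqrt{346}}{21}$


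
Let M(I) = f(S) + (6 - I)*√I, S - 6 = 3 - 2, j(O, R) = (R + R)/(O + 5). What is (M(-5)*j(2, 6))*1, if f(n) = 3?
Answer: 36/7 + 132*I*√5/7 ≈ 5.1429 + 42.166*I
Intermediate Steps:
j(O, R) = 2*R/(5 + O) (j(O, R) = (2*R)/(5 + O) = 2*R/(5 + O))
S = 7 (S = 6 + (3 - 2) = 6 + 1 = 7)
M(I) = 3 + √I*(6 - I) (M(I) = 3 + (6 - I)*√I = 3 + √I*(6 - I))
(M(-5)*j(2, 6))*1 = ((3 - (-5)^(3/2) + 6*√(-5))*(2*6/(5 + 2)))*1 = ((3 - (-5)*I*√5 + 6*(I*√5))*(2*6/7))*1 = ((3 + 5*I*√5 + 6*I*√5)*(2*6*(⅐)))*1 = ((3 + 11*I*√5)*(12/7))*1 = (36/7 + 132*I*√5/7)*1 = 36/7 + 132*I*√5/7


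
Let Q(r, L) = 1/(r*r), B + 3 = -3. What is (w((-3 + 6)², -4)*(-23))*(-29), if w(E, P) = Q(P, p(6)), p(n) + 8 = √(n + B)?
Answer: 667/16 ≈ 41.688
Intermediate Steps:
B = -6 (B = -3 - 3 = -6)
p(n) = -8 + √(-6 + n) (p(n) = -8 + √(n - 6) = -8 + √(-6 + n))
Q(r, L) = r⁻² (Q(r, L) = 1/(r²) = r⁻²)
w(E, P) = P⁻²
(w((-3 + 6)², -4)*(-23))*(-29) = (-23/(-4)²)*(-29) = ((1/16)*(-23))*(-29) = -23/16*(-29) = 667/16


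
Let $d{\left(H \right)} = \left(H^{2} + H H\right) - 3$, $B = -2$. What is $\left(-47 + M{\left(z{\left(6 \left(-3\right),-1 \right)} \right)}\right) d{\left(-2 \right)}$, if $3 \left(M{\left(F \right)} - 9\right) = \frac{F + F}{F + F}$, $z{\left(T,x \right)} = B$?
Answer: $- \frac{565}{3} \approx -188.33$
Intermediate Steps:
$z{\left(T,x \right)} = -2$
$d{\left(H \right)} = -3 + 2 H^{2}$ ($d{\left(H \right)} = \left(H^{2} + H^{2}\right) - 3 = 2 H^{2} - 3 = -3 + 2 H^{2}$)
$M{\left(F \right)} = \frac{28}{3}$ ($M{\left(F \right)} = 9 + \frac{\left(F + F\right) \frac{1}{F + F}}{3} = 9 + \frac{2 F \frac{1}{2 F}}{3} = 9 + \frac{1}{3} \cdot 1 = 9 + \frac{1}{3} = \frac{28}{3}$)
$\left(-47 + M{\left(z{\left(6 \left(-3\right),-1 \right)} \right)}\right) d{\left(-2 \right)} = \left(-47 + \frac{28}{3}\right) \left(-3 + 2 \left(-2\right)^{2}\right) = - \frac{113 \left(-3 + 2 \cdot 4\right)}{3} = - \frac{113 \left(-3 + 8\right)}{3} = \left(- \frac{113}{3}\right) 5 = - \frac{565}{3}$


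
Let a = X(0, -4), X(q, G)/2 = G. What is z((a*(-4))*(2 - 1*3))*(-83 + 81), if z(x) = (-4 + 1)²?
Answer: -18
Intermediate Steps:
X(q, G) = 2*G
a = -8 (a = 2*(-4) = -8)
z(x) = 9 (z(x) = (-3)² = 9)
z((a*(-4))*(2 - 1*3))*(-83 + 81) = 9*(-83 + 81) = 9*(-2) = -18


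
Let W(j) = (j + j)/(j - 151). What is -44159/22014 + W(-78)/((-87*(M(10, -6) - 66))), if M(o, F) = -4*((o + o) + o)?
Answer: -9090866701/4532044194 ≈ -2.0059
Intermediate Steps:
M(o, F) = -12*o (M(o, F) = -4*(2*o + o) = -12*o)
W(j) = 2*j/(-151 + j) (W(j) = (2*j)/(-151 + j) = 2*j/(-151 + j))
-44159/22014 + W(-78)/((-87*(M(10, -6) - 66))) = -44159/22014 + (2*(-78)/(-151 - 78))/((-87*(-12*10 - 66))) = -44159*1/22014 + (2*(-78)/(-229))/((-87*(-120 - 66))) = -44159/22014 + (2*(-78)*(-1/229))/((-87*(-186))) = -44159/22014 + (156/229)/16182 = -44159/22014 + (156/229)*(1/16182) = -44159/22014 + 26/617613 = -9090866701/4532044194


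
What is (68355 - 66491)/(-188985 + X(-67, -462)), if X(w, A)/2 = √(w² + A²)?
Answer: -352268040/35714458493 - 3728*√217933/35714458493 ≈ -0.0099122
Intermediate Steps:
X(w, A) = 2*√(A² + w²) (X(w, A) = 2*√(w² + A²) = 2*√(A² + w²))
(68355 - 66491)/(-188985 + X(-67, -462)) = (68355 - 66491)/(-188985 + 2*√((-462)² + (-67)²)) = 1864/(-188985 + 2*√(213444 + 4489)) = 1864/(-188985 + 2*√217933)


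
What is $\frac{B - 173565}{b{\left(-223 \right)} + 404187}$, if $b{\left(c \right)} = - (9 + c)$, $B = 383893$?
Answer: $\frac{210328}{404401} \approx 0.5201$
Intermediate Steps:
$b{\left(c \right)} = -9 - c$
$\frac{B - 173565}{b{\left(-223 \right)} + 404187} = \frac{383893 - 173565}{\left(-9 - -223\right) + 404187} = \frac{210328}{\left(-9 + 223\right) + 404187} = \frac{210328}{214 + 404187} = \frac{210328}{404401}$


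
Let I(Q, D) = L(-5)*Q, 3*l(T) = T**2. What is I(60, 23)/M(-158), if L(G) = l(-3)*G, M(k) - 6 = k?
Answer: 225/38 ≈ 5.9211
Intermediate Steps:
l(T) = T**2/3
M(k) = 6 + k
L(G) = 3*G (L(G) = ((1/3)*(-3)**2)*G = ((1/3)*9)*G = 3*G)
I(Q, D) = -15*Q (I(Q, D) = (3*(-5))*Q = -15*Q)
I(60, 23)/M(-158) = (-15*60)/(6 - 158) = -900/(-152) = -900*(-1/152) = 225/38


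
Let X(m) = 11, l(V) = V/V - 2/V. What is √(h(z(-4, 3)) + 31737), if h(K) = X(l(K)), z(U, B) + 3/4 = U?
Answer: 2*√7937 ≈ 178.18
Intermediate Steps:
l(V) = 1 - 2/V
z(U, B) = -¾ + U
h(K) = 11
√(h(z(-4, 3)) + 31737) = √(11 + 31737) = √31748 = 2*√7937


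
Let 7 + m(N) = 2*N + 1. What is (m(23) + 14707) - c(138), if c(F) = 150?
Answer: 14597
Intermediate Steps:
m(N) = -6 + 2*N (m(N) = -7 + (2*N + 1) = -7 + (1 + 2*N) = -6 + 2*N)
(m(23) + 14707) - c(138) = ((-6 + 2*23) + 14707) - 1*150 = ((-6 + 46) + 14707) - 150 = (40 + 14707) - 150 = 14747 - 150 = 14597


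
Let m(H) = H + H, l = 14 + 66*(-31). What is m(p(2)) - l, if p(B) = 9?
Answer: 2050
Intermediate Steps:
l = -2032 (l = 14 - 2046 = -2032)
m(H) = 2*H
m(p(2)) - l = 2*9 - 1*(-2032) = 18 + 2032 = 2050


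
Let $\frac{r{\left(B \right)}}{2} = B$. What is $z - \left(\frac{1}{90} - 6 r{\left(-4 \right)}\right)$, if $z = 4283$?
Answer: $\frac{381149}{90} \approx 4235.0$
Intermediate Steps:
$r{\left(B \right)} = 2 B$
$z - \left(\frac{1}{90} - 6 r{\left(-4 \right)}\right) = 4283 - \left(\frac{1}{90} - 6 \cdot 2 \left(-4\right)\right) = 4283 - \left(\frac{1}{90} - -48\right) = 4283 - \left(\frac{1}{90} + 48\right) = 4283 - \frac{4321}{90} = \frac{381149}{90}$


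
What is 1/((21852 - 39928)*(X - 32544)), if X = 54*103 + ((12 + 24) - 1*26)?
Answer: 1/487545872 ≈ 2.0511e-9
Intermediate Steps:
X = 5572 (X = 5562 + (36 - 26) = 5562 + 10 = 5572)
1/((21852 - 39928)*(X - 32544)) = 1/((21852 - 39928)*(5572 - 32544)) = 1/(-18076*(-26972)) = 1/487545872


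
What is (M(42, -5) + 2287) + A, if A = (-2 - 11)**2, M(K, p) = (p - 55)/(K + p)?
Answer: 90812/37 ≈ 2454.4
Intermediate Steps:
M(K, p) = (-55 + p)/(K + p)
A = 169 (A = (-13)**2 = 169)
(M(42, -5) + 2287) + A = ((-55 - 5)/(42 - 5) + 2287) + 169 = (-60/37 + 2287) + 169 = 84559/37 + 169 = 90812/37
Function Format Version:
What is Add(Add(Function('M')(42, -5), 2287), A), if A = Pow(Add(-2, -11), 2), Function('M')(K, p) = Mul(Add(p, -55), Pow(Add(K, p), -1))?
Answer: Rational(90812, 37) ≈ 2454.4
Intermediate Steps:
Function('M')(K, p) = Mul(Pow(Add(K, p), -1), Add(-55, p)) (Function('M')(K, p) = Mul(Add(-55, p), Pow(Add(K, p), -1)) = Mul(Pow(Add(K, p), -1), Add(-55, p)))
A = 169 (A = Pow(-13, 2) = 169)
Add(Add(Function('M')(42, -5), 2287), A) = Add(Add(Mul(Pow(Add(42, -5), -1), Add(-55, -5)), 2287), 169) = Add(Add(Mul(Pow(37, -1), -60), 2287), 169) = Add(Add(Mul(Rational(1, 37), -60), 2287), 169) = Add(Add(Rational(-60, 37), 2287), 169) = Add(Rational(84559, 37), 169) = Rational(90812, 37)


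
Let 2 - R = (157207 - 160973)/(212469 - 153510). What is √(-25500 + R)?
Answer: 4*I*√615520829851/19653 ≈ 159.68*I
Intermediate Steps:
R = 121684/58959 (R = 2 - (157207 - 160973)/(212469 - 153510) = 2 - (-3766)/58959 = 2 - 1*(-3766/58959) = 2 + 3766/58959 = 121684/58959 ≈ 2.0639)
√(-25500 + R) = √(-25500 + 121684/58959) = √(-1503332816/58959) = 4*I*√615520829851/19653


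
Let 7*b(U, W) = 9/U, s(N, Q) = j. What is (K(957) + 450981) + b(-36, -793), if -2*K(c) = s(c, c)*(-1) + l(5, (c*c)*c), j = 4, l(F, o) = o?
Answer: -12257917379/28 ≈ -4.3778e+8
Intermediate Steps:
s(N, Q) = 4
K(c) = 2 - c³/2 (K(c) = -(4*(-1) + (c*c)*c)/2 = -(-4 + c²*c)/2 = -(-4 + c³)/2 = 2 - c³/2)
b(U, W) = 9/(7*U) (b(U, W) = (9/U)/7 = 9/(7*U))
(K(957) + 450981) + b(-36, -793) = ((2 - ½*957³) + 450981) + (9/7)/(-36) = ((2 - ½*876467493) + 450981) + (9/7)*(-1/36) = ((2 - 876467493/2) + 450981) - 1/28 = (-876467489/2 + 450981) - 1/28 = -875565527/2 - 1/28 = -12257917379/28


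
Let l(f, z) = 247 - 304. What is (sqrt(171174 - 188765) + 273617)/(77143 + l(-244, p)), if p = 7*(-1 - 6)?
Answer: 273617/77086 + 7*I*sqrt(359)/77086 ≈ 3.5495 + 0.0017206*I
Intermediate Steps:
p = -49 (p = 7*(-7) = -49)
l(f, z) = -57
(sqrt(171174 - 188765) + 273617)/(77143 + l(-244, p)) = (sqrt(171174 - 188765) + 273617)/(77143 - 57) = (sqrt(-17591) + 273617)/77086 = (7*I*sqrt(359) + 273617)*(1/77086) = (273617 + 7*I*sqrt(359))*(1/77086) = 273617/77086 + 7*I*sqrt(359)/77086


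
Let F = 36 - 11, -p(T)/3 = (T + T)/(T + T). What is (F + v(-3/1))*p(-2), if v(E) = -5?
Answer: -60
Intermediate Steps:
p(T) = -3 (p(T) = -3*(T + T)/(T + T) = -3*2*T/(2*T) = -3*2*T*1/(2*T) = -3*1 = -3)
F = 25
(F + v(-3/1))*p(-2) = (25 - 5)*(-3) = 20*(-3) = -60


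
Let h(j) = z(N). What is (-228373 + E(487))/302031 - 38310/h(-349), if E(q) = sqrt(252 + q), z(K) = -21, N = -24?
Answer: 3855337259/2114217 + sqrt(739)/302031 ≈ 1823.5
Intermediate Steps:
h(j) = -21
(-228373 + E(487))/302031 - 38310/h(-349) = (-228373 + sqrt(252 + 487))/302031 - 38310/(-21) = (-228373 + sqrt(739))*(1/302031) - 38310*(-1/21) = (-228373/302031 + sqrt(739)/302031) + 12770/7 = 3855337259/2114217 + sqrt(739)/302031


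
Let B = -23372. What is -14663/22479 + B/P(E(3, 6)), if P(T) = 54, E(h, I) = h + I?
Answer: -87695165/202311 ≈ -433.47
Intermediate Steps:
E(h, I) = I + h
-14663/22479 + B/P(E(3, 6)) = -14663/22479 - 23372/54 = -14663*1/22479 - 23372*1/54 = -14663/22479 - 11686/27 = -87695165/202311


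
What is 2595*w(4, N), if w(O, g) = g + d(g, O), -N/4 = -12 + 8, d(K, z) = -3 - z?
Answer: 23355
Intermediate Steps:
N = 16 (N = -4*(-12 + 8) = -4*(-4) = 16)
w(O, g) = -3 + g - O (w(O, g) = g + (-3 - O) = -3 + g - O)
2595*w(4, N) = 2595*(-3 + 16 - 1*4) = 2595*(-3 + 16 - 4) = 2595*9 = 23355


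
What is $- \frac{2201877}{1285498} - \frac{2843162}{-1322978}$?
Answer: $\frac{568027745}{1302209474} \approx 0.4362$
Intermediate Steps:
$- \frac{2201877}{1285498} - \frac{2843162}{-1322978} = \left(-2201877\right) \frac{1}{1285498} - - \frac{2177}{1013} = - \frac{2201877}{1285498} + \frac{2177}{1013} = \frac{568027745}{1302209474}$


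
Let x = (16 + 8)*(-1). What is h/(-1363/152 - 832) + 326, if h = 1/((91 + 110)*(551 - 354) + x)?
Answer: 1649070305794/5058497871 ≈ 326.00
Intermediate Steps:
x = -24 (x = 24*(-1) = -24)
h = 1/39573 (h = 1/((91 + 110)*(551 - 354) - 24) = 1/(201*197 - 24) = 1/(39597 - 24) = 1/39573 ≈ 2.5270e-5)
h/(-1363/152 - 832) + 326 = 1/(39573*(-1363/152 - 832)) + 326 = 1/(39573*(-127827/152)) + 326 = (1/39573)*(-152/127827) + 326 = -152/5058497871 + 326 = 1649070305794/5058497871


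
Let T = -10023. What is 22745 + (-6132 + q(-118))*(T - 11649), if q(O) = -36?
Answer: 133695641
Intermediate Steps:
22745 + (-6132 + q(-118))*(T - 11649) = 22745 + (-6132 - 36)*(-10023 - 11649) = 22745 - 6168*(-21672) = 22745 + 133672896 = 133695641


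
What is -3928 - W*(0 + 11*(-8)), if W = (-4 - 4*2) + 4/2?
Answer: -4808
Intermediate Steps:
W = -10 (W = (-4 - 8) + 4*(½) = -12 + 2 = -10)
-3928 - W*(0 + 11*(-8)) = -3928 - (-10)*(0 + 11*(-8)) = -3928 - (-10)*(0 - 88) = -3928 - (-10)*(-88) = -3928 - 1*880 = -3928 - 880 = -4808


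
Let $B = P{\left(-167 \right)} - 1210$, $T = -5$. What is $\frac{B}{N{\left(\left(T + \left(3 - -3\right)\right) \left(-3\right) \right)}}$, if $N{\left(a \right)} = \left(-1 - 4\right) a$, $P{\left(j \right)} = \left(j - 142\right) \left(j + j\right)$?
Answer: $\frac{101996}{15} \approx 6799.7$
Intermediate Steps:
$P{\left(j \right)} = 2 j \left(-142 + j\right)$ ($P{\left(j \right)} = \left(-142 + j\right) 2 j = 2 j \left(-142 + j\right)$)
$N{\left(a \right)} = - 5 a$
$B = 101996$ ($B = 2 \left(-167\right) \left(-142 - 167\right) - 1210 = 2 \left(-167\right) \left(-309\right) - 1210 = 103206 - 1210 = 101996$)
$\frac{B}{N{\left(\left(T + \left(3 - -3\right)\right) \left(-3\right) \right)}} = \frac{101996}{\left(-5\right) \left(-5 + \left(3 - -3\right)\right) \left(-3\right)} = \frac{101996}{\left(-5\right) \left(-5 + \left(3 + 3\right)\right) \left(-3\right)} = \frac{101996}{\left(-5\right) \left(-5 + 6\right) \left(-3\right)} = \frac{101996}{\left(-5\right) 1 \left(-3\right)} = \frac{101996}{\left(-5\right) \left(-3\right)} = \frac{101996}{15}$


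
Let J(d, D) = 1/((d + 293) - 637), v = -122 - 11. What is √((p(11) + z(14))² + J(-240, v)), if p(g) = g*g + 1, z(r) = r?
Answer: √1577042798/292 ≈ 136.00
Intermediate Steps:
p(g) = 1 + g² (p(g) = g² + 1 = 1 + g²)
v = -133
J(d, D) = 1/(-344 + d) (J(d, D) = 1/((293 + d) - 637) = 1/(-344 + d))
√((p(11) + z(14))² + J(-240, v)) = √(((1 + 11²) + 14)² + 1/(-344 - 240)) = √(((1 + 121) + 14)² + 1/(-584)) = √((122 + 14)² - 1/584) = √(136² - 1/584) = √(18496 - 1/584) = √(10801663/584) = √1577042798/292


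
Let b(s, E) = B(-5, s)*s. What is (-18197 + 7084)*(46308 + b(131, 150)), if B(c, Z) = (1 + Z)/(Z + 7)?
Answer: -11868306158/23 ≈ -5.1601e+8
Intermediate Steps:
B(c, Z) = (1 + Z)/(7 + Z)
b(s, E) = s*(1 + s)/(7 + s) (b(s, E) = ((1 + s)/(7 + s))*s = s*(1 + s)/(7 + s))
(-18197 + 7084)*(46308 + b(131, 150)) = (-18197 + 7084)*(46308 + 131*(1 + 131)/(7 + 131)) = -11113*(46308 + 131*132/138) = -11113*(46308 + 131*(1/138)*132) = -11113*(46308 + 2882/23) = -11113*1067966/23 = -11868306158/23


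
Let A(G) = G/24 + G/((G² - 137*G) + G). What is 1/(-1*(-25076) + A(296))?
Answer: 480/12042403 ≈ 3.9859e-5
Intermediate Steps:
A(G) = G/24 + G/(G² - 136*G) (A(G) = G*(1/24) + G/(G² - 136*G) = G/24 + G/(G² - 136*G))
1/(-1*(-25076) + A(296)) = 1/(-1*(-25076) + (24 + 296² - 136*296)/(24*(-136 + 296))) = 1/(25076 + (1/24)*(24 + 87616 - 40256)/160) = 1/(25076 + (1/24)*(1/160)*47384) = 1/(25076 + 5923/480) = 1/(12042403/480) = 480/12042403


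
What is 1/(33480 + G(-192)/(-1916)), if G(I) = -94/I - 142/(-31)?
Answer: 5702016/190903480591 ≈ 2.9869e-5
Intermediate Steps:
G(I) = 142/31 - 94/I (G(I) = -94/I - 142*(-1/31) = -94/I + 142/31 = 142/31 - 94/I)
1/(33480 + G(-192)/(-1916)) = 1/(33480 + (142/31 - 94/(-192))/(-1916)) = 1/(33480 + (142/31 - 94*(-1/192))*(-1/1916)) = 1/(33480 + (142/31 + 47/96)*(-1/1916)) = 1/(33480 + (15089/2976)*(-1/1916)) = 1/(33480 - 15089/5702016) = 1/(190903480591/5702016) = 5702016/190903480591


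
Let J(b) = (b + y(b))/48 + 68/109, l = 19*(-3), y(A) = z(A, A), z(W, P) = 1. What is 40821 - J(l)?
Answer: 26697289/654 ≈ 40822.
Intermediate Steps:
y(A) = 1
l = -57
J(b) = 3373/5232 + b/48 (J(b) = (b + 1)/48 + 68/109 = (1 + b)*(1/48) + 68*(1/109) = (1/48 + b/48) + 68/109 = 3373/5232 + b/48)
40821 - J(l) = 40821 - (3373/5232 + (1/48)*(-57)) = 40821 - (3373/5232 - 19/16) = 40821 - 1*(-355/654) = 40821 + 355/654 = 26697289/654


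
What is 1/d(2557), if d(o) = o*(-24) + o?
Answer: -1/58811 ≈ -1.7004e-5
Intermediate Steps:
d(o) = -23*o (d(o) = -24*o + o = -23*o)
1/d(2557) = 1/(-23*2557) = 1/(-58811) = -1/58811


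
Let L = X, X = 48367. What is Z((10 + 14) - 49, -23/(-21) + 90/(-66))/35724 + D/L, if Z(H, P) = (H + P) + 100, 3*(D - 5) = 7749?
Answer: 183403033/3298646988 ≈ 0.055599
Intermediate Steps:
D = 2588 (D = 5 + (⅓)*7749 = 5 + 2583 = 2588)
Z(H, P) = 100 + H + P
L = 48367
Z((10 + 14) - 49, -23/(-21) + 90/(-66))/35724 + D/L = (100 + ((10 + 14) - 49) + (-23/(-21) + 90/(-66)))/35724 + 2588/48367 = (100 + (24 - 49) + (-23*(-1/21) + 90*(-1/66)))*(1/35724) + 2588*(1/48367) = (100 - 25 + (23/21 - 15/11))*(1/35724) + 2588/48367 = (100 - 25 - 62/231)*(1/35724) + 2588/48367 = (17263/231)*(1/35724) + 2588/48367 = 17263/8252244 + 2588/48367 = 183403033/3298646988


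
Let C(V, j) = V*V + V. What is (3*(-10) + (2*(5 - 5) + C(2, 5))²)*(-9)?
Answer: -54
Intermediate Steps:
C(V, j) = V + V² (C(V, j) = V² + V = V + V²)
(3*(-10) + (2*(5 - 5) + C(2, 5))²)*(-9) = (3*(-10) + (2*(5 - 5) + 2*(1 + 2))²)*(-9) = (-30 + (2*0 + 2*3)²)*(-9) = (-30 + (0 + 6)²)*(-9) = (-30 + 6²)*(-9) = (-30 + 36)*(-9) = 6*(-9) = -54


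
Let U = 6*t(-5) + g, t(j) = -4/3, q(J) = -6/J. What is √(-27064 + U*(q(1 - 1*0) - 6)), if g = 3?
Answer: 2*I*√6751 ≈ 164.33*I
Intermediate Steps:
t(j) = -4/3 (t(j) = -4*⅓ = -4/3)
U = -5 (U = 6*(-4/3) + 3 = -8 + 3 = -5)
√(-27064 + U*(q(1 - 1*0) - 6)) = √(-27064 - 5*(-6/(1 - 1*0) - 6)) = √(-27064 - 5*(-6/(1 + 0) - 6)) = √(-27064 - 5*(-6/1 - 6)) = √(-27064 - 5*(-6*1 - 6)) = √(-27064 - 5*(-6 - 6)) = √(-27064 - 5*(-12)) = √(-27064 + 60) = √(-27004) = 2*I*√6751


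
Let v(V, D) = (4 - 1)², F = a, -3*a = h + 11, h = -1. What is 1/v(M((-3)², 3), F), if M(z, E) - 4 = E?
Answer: ⅑ ≈ 0.11111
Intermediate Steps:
a = -10/3 (a = -(-1 + 11)/3 = -⅓*10 = -10/3 ≈ -3.3333)
M(z, E) = 4 + E
F = -10/3 ≈ -3.3333
v(V, D) = 9 (v(V, D) = 3² = 9)
1/v(M((-3)², 3), F) = 1/9 = ⅑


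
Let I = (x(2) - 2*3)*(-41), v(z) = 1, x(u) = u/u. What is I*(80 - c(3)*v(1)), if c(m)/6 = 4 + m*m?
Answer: 410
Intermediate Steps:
x(u) = 1
c(m) = 24 + 6*m² (c(m) = 6*(4 + m*m) = 6*(4 + m²) = 24 + 6*m²)
I = 205 (I = (1 - 2*3)*(-41) = (1 - 6)*(-41) = -5*(-41) = 205)
I*(80 - c(3)*v(1)) = 205*(80 - (24 + 6*3²)) = 205*(80 - (24 + 6*9)) = 205*(80 - (24 + 54)) = 205*(80 - 78) = 205*2 = 410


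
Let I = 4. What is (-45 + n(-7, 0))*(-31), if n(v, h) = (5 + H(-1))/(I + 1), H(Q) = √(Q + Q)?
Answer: 1364 - 31*I*√2/5 ≈ 1364.0 - 8.7681*I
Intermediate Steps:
H(Q) = √2*√Q (H(Q) = √(2*Q) = √2*√Q)
n(v, h) = 1 + I*√2/5 (n(v, h) = (5 + √2*√(-1))/(4 + 1) = (5 + √2*I)/5 = (5 + I*√2)*(⅕) = 1 + I*√2/5)
(-45 + n(-7, 0))*(-31) = (-45 + (1 + I*√2/5))*(-31) = (-44 + I*√2/5)*(-31) = 1364 - 31*I*√2/5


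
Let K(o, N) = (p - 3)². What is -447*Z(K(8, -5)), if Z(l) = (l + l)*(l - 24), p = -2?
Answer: -22350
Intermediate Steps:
K(o, N) = 25 (K(o, N) = (-2 - 3)² = (-5)² = 25)
Z(l) = 2*l*(-24 + l) (Z(l) = (2*l)*(-24 + l) = 2*l*(-24 + l))
-447*Z(K(8, -5)) = -894*25*(-24 + 25) = -894*25 = -447*50 = -22350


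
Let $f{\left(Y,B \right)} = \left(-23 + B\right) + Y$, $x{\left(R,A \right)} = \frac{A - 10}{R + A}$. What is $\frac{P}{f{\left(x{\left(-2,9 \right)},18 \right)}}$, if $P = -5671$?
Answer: $\frac{39697}{36} \approx 1102.7$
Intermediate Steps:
$x{\left(R,A \right)} = \frac{-10 + A}{A + R}$
$f{\left(Y,B \right)} = -23 + B + Y$
$\frac{P}{f{\left(x{\left(-2,9 \right)},18 \right)}} = - \frac{5671}{-23 + 18 + \frac{-10 + 9}{9 - 2}} = - \frac{5671}{-23 + 18 + \frac{1}{7} \left(-1\right)} = - \frac{5671}{-23 + 18 - \frac{1}{7}} = - \frac{5671}{- \frac{36}{7}} = \left(-5671\right) \left(- \frac{7}{36}\right) = \frac{39697}{36}$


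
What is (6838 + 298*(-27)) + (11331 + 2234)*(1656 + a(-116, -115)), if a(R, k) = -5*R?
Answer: 30330132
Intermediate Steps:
(6838 + 298*(-27)) + (11331 + 2234)*(1656 + a(-116, -115)) = (6838 + 298*(-27)) + (11331 + 2234)*(1656 - 5*(-116)) = (6838 - 8046) + 13565*(1656 + 580) = -1208 + 13565*2236 = -1208 + 30331340 = 30330132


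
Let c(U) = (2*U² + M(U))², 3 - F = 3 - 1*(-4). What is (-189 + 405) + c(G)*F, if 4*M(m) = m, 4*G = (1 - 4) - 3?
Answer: 2367/16 ≈ 147.94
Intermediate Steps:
G = -3/2 (G = ((1 - 4) - 3)/4 = (-3 - 3)/4 = (¼)*(-6) = -3/2 ≈ -1.5000)
F = -4 (F = 3 - (3 - 1*(-4)) = 3 - (3 + 4) = 3 - 1*7 = 3 - 7 = -4)
M(m) = m/4
c(U) = (2*U² + U/4)²
(-189 + 405) + c(G)*F = (-189 + 405) + ((-3/2)²*(1 + 8*(-3/2))²/16)*(-4) = 216 + ((1/16)*(9/4)*(1 - 12)²)*(-4) = 216 + ((1/16)*(9/4)*(-11)²)*(-4) = 216 + ((1/16)*(9/4)*121)*(-4) = 216 + (1089/64)*(-4) = 216 - 1089/16 = 2367/16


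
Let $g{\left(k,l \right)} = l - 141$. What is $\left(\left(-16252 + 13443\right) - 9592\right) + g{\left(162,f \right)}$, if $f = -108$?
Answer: $-12650$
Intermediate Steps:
$g{\left(k,l \right)} = -141 + l$
$\left(\left(-16252 + 13443\right) - 9592\right) + g{\left(162,f \right)} = \left(\left(-16252 + 13443\right) - 9592\right) - 249 = \left(-2809 - 9592\right) - 249 = -12401 - 249 = -12650$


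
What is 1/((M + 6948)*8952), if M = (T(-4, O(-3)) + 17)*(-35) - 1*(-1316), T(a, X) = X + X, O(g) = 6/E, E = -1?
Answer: 1/72412728 ≈ 1.3810e-8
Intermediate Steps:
O(g) = -6 (O(g) = 6/(-1) = 6*(-1) = -6)
T(a, X) = 2*X
M = 1141 (M = (2*(-6) + 17)*(-35) - 1*(-1316) = (-12 + 17)*(-35) + 1316 = 5*(-35) + 1316 = -175 + 1316 = 1141)
1/((M + 6948)*8952) = 1/((1141 + 6948)*8952) = (1/8952)/8089 = (1/8089)*(1/8952) = 1/72412728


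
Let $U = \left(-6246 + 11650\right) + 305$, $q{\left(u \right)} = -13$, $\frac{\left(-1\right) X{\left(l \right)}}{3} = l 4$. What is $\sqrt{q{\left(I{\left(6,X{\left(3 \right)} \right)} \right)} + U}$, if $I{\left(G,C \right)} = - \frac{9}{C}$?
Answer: $8 \sqrt{89} \approx 75.472$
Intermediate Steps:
$X{\left(l \right)} = - 12 l$ ($X{\left(l \right)} = - 3 l 4 = - 3 \cdot 4 l = - 12 l$)
$U = 5709$ ($U = 5404 + 305 = 5709$)
$\sqrt{q{\left(I{\left(6,X{\left(3 \right)} \right)} \right)} + U} = \sqrt{-13 + 5709} = \sqrt{5696} = 8 \sqrt{89}$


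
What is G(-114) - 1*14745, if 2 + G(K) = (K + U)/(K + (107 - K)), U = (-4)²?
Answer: -1578027/107 ≈ -14748.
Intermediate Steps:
U = 16
G(K) = -198/107 + K/107 (G(K) = -2 + (K + 16)/(K + (107 - K)) = -2 + (16 + K)/107 = -2 + (16 + K)*(1/107) = -2 + (16/107 + K/107) = -198/107 + K/107)
G(-114) - 1*14745 = (-198/107 + (1/107)*(-114)) - 1*14745 = (-198/107 - 114/107) - 14745 = -312/107 - 14745 = -1578027/107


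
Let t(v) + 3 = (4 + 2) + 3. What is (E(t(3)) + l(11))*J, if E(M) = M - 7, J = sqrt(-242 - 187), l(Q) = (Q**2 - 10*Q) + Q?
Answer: 21*I*sqrt(429) ≈ 434.96*I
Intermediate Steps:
t(v) = 6 (t(v) = -3 + ((4 + 2) + 3) = -3 + (6 + 3) = -3 + 9 = 6)
l(Q) = Q**2 - 9*Q
J = I*sqrt(429) (J = sqrt(-429) = I*sqrt(429) ≈ 20.712*I)
E(M) = -7 + M
(E(t(3)) + l(11))*J = ((-7 + 6) + 11*(-9 + 11))*(I*sqrt(429)) = (-1 + 11*2)*(I*sqrt(429)) = (-1 + 22)*(I*sqrt(429)) = 21*(I*sqrt(429)) = 21*I*sqrt(429)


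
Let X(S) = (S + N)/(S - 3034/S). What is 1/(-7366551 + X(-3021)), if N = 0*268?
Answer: -9123407/67208033832816 ≈ -1.3575e-7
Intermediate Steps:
N = 0
X(S) = S/(S - 3034/S) (X(S) = (S + 0)/(S - 3034/S) = S/(S - 3034/S))
1/(-7366551 + X(-3021)) = 1/(-7366551 + (-3021)²/(-3034 + (-3021)²)) = 1/(-7366551 + 9126441/(-3034 + 9126441)) = 1/(-7366551 + 9126441/9123407) = 1/(-67208033832816/9123407) = -9123407/67208033832816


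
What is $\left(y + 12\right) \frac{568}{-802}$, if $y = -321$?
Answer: $\frac{87756}{401} \approx 218.84$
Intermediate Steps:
$\left(y + 12\right) \frac{568}{-802} = \left(-321 + 12\right) \frac{568}{-802} = - 309 \cdot 568 \left(- \frac{1}{802}\right) = \left(-309\right) \left(- \frac{284}{401}\right) = \frac{87756}{401}$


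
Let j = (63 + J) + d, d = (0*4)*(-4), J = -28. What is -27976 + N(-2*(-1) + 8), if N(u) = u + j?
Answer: -27931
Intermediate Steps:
d = 0 (d = 0*(-4) = 0)
j = 35 (j = (63 - 28) + 0 = 35 + 0 = 35)
N(u) = 35 + u (N(u) = u + 35 = 35 + u)
-27976 + N(-2*(-1) + 8) = -27976 + (35 + (-2*(-1) + 8)) = -27976 + (35 + (2 + 8)) = -27976 + (35 + 10) = -27976 + 45 = -27931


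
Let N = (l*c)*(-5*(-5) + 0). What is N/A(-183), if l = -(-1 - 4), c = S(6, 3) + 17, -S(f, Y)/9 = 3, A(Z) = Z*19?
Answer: 1250/3477 ≈ 0.35951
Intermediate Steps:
A(Z) = 19*Z
S(f, Y) = -27 (S(f, Y) = -9*3 = -27)
c = -10 (c = -27 + 17 = -10)
l = 5 (l = -1*(-5) = 5)
N = -1250 (N = (5*(-10))*(-5*(-5) + 0) = -50*(25 + 0) = -50*25 = -1250)
N/A(-183) = -1250/(19*(-183)) = -1250/(-3477) = -1250*(-1/3477) = 1250/3477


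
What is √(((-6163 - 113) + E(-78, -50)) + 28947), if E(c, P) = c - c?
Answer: 3*√2519 ≈ 150.57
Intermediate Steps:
E(c, P) = 0
√(((-6163 - 113) + E(-78, -50)) + 28947) = √(((-6163 - 113) + 0) + 28947) = √((-6276 + 0) + 28947) = √(-6276 + 28947) = √22671 = 3*√2519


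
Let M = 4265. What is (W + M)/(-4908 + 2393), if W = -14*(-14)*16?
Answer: -7401/2515 ≈ -2.9427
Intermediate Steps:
W = 3136 (W = 196*16 = 3136)
(W + M)/(-4908 + 2393) = (3136 + 4265)/(-4908 + 2393) = 7401/(-2515) = 7401*(-1/2515) = -7401/2515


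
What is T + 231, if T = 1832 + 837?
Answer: 2900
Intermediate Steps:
T = 2669
T + 231 = 2669 + 231 = 2900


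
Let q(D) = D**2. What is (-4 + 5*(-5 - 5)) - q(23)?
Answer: -583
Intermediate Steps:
(-4 + 5*(-5 - 5)) - q(23) = (-4 + 5*(-5 - 5)) - 1*23**2 = (-4 + 5*(-10)) - 1*529 = (-4 - 50) - 529 = -54 - 529 = -583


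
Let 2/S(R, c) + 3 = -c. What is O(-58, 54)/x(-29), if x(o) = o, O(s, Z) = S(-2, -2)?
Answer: 2/29 ≈ 0.068966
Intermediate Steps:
S(R, c) = 2/(-3 - c)
O(s, Z) = -2 (O(s, Z) = -2/(3 - 2) = -2/1 = -2*1 = -2)
O(-58, 54)/x(-29) = -2/(-29) = -2*(-1/29) = 2/29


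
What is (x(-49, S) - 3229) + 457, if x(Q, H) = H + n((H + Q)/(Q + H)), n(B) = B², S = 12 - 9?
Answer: -2768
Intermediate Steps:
S = 3
x(Q, H) = 1 + H (x(Q, H) = H + ((H + Q)/(Q + H))² = H + ((H + Q)/(H + Q))² = H + 1² = H + 1 = 1 + H)
(x(-49, S) - 3229) + 457 = ((1 + 3) - 3229) + 457 = (4 - 3229) + 457 = -3225 + 457 = -2768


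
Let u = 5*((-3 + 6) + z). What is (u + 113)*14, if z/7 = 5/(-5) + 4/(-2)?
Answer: 322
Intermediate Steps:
z = -21 (z = 7*(5/(-5) + 4/(-2)) = 7*(5*(-1/5) + 4*(-1/2)) = 7*(-1 - 2) = 7*(-3) = -21)
u = -90 (u = 5*((-3 + 6) - 21) = 5*(3 - 21) = 5*(-18) = -90)
(u + 113)*14 = (-90 + 113)*14 = 23*14 = 322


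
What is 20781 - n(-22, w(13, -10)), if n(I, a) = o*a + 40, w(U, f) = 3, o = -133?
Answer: 21140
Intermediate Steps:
n(I, a) = 40 - 133*a (n(I, a) = -133*a + 40 = 40 - 133*a)
20781 - n(-22, w(13, -10)) = 20781 - (40 - 133*3) = 20781 - (40 - 399) = 20781 - 1*(-359) = 20781 + 359 = 21140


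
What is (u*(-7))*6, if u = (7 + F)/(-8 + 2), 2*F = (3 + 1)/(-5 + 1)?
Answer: 91/2 ≈ 45.500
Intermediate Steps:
F = -½ (F = ((3 + 1)/(-5 + 1))/2 = (4/(-4))/2 = (4*(-¼))/2 = (½)*(-1) = -½ ≈ -0.50000)
u = -13/12 (u = (7 - ½)/(-8 + 2) = (13/2)/(-6) = (13/2)*(-⅙) = -13/12 ≈ -1.0833)
(u*(-7))*6 = -13/12*(-7)*6 = (91/12)*6 = 91/2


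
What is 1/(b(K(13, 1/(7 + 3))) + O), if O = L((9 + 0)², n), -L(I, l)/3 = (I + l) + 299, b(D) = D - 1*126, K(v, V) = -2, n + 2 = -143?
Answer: -1/833 ≈ -0.0012005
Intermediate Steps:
n = -145 (n = -2 - 143 = -145)
b(D) = -126 + D (b(D) = D - 126 = -126 + D)
L(I, l) = -897 - 3*I - 3*l (L(I, l) = -3*((I + l) + 299) = -3*(299 + I + l) = -897 - 3*I - 3*l)
O = -705 (O = -897 - 3*(9 + 0)² - 3*(-145) = -897 - 3*9² + 435 = -897 - 3*81 + 435 = -897 - 243 + 435 = -705)
1/(b(K(13, 1/(7 + 3))) + O) = 1/((-126 - 2) - 705) = 1/(-128 - 705) = 1/(-833) = -1/833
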